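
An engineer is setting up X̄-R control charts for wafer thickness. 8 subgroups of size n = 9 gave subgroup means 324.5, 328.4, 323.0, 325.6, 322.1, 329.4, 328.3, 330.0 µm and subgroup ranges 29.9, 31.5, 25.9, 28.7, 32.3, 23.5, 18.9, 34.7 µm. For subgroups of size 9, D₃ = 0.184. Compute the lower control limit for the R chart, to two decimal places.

R̄ = (29.9 + 31.5 + 25.9 + 28.7 + 32.3 + 23.5 + 18.9 + 34.7) / 8 = 225.4000 / 8 = 28.1750
LCL_R = D₃·R̄ = 0.184 × 28.1750 = 5.1842

5.18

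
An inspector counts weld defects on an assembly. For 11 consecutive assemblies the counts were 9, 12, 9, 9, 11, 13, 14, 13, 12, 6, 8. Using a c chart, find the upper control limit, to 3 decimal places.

20.288

c̄ = (9 + 12 + 9 + 9 + 11 + 13 + 14 + 13 + 12 + 6 + 8) / 11 = 116 / 11 = 10.5455
UCL = c̄ + 3√c̄ = 10.5455 + 3 × √10.5455 = 10.5455 + 3 × 3.2474 = 20.2876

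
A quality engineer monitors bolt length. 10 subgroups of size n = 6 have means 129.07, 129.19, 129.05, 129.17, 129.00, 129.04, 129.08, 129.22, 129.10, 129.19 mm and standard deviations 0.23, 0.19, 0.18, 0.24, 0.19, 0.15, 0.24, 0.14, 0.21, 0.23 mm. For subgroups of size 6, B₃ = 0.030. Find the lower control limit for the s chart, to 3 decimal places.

s̄ = (0.23 + 0.19 + 0.18 + 0.24 + 0.19 + 0.15 + 0.24 + 0.14 + 0.21 + 0.23) / 10 = 0.2000
LCL_s = B₃·s̄ = 0.030 × 0.2000 = 0.0060

0.006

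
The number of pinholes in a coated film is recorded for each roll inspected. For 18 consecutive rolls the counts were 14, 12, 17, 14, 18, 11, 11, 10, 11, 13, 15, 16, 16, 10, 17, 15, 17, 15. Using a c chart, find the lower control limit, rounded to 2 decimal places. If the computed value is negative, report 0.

2.78

c̄ = (14 + 12 + 17 + 14 + 18 + 11 + 11 + 10 + 11 + 13 + 15 + 16 + 16 + 10 + 17 + 15 + 17 + 15) / 18 = 252 / 18 = 14.0000
LCL = c̄ − 3√c̄ = 14.0000 − 3 × 3.7417 = 2.7750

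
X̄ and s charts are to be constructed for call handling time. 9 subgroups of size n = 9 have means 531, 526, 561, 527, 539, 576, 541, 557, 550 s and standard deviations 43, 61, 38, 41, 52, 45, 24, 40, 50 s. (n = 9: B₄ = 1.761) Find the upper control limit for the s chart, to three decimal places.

77.093

s̄ = (43 + 61 + 38 + 41 + 52 + 45 + 24 + 40 + 50) / 9 = 43.7778
UCL_s = B₄·s̄ = 1.761 × 43.7778 = 77.0927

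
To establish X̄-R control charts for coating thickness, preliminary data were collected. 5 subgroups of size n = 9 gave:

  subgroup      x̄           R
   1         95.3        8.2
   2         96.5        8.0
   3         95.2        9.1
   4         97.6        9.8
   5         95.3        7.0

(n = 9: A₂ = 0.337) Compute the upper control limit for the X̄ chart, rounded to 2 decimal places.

X̄̄ = (95.3 + 96.5 + 95.2 + 97.6 + 95.3) / 5 = 479.9000 / 5 = 95.9800
R̄ = (8.2 + 8.0 + 9.1 + 9.8 + 7.0) / 5 = 42.1000 / 5 = 8.4200
UCL = X̄̄ + A₂·R̄ = 95.9800 + 0.337 × 8.4200 = 98.8175

98.82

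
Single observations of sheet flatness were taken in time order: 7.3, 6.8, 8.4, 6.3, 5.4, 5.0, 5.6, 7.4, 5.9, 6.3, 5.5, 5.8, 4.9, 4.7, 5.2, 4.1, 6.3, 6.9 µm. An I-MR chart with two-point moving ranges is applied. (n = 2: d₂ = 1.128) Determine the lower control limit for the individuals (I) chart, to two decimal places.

3.42

X̄ = (7.3 + 6.8 + 8.4 + 6.3 + 5.4 + 5.0 + 5.6 + 7.4 + 5.9 + 6.3 + 5.5 + 5.8 + 4.9 + 4.7 + 5.2 + 4.1 + 6.3 + 6.9) / 18 = 5.9889
Moving ranges: 0.5, 1.6, 2.1, 0.9, 0.4, 0.6, 1.8, 1.5, 0.4, 0.8, 0.3, 0.9, 0.2, 0.5, 1.1, 2.2, 0.6; M̄R̄ = 16.4000 / 17 = 0.9647
LCL = X̄ − 3·M̄R̄/d₂ = 5.9889 − 3 × 0.9647 / 1.128 = 3.4232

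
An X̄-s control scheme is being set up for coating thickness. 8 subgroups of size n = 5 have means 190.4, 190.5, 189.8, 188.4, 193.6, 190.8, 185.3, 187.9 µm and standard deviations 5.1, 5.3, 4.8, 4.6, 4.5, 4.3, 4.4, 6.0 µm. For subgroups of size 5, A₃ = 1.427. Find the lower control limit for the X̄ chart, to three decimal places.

182.631

X̄̄ = (190.4 + 190.5 + 189.8 + 188.4 + 193.6 + 190.8 + 185.3 + 187.9) / 8 = 189.5875
s̄ = (5.1 + 5.3 + 4.8 + 4.6 + 4.5 + 4.3 + 4.4 + 6.0) / 8 = 4.8750
LCL = X̄̄ − A₃·s̄ = 189.5875 − 1.427 × 4.8750 = 182.6309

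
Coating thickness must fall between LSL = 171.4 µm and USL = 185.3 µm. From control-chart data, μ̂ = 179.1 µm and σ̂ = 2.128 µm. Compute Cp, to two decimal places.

Cp = (USL − LSL) / (6σ̂) = (185.3 − 171.4) / (6 × 2.128) = 13.9000 / 12.7680 = 1.0887

1.09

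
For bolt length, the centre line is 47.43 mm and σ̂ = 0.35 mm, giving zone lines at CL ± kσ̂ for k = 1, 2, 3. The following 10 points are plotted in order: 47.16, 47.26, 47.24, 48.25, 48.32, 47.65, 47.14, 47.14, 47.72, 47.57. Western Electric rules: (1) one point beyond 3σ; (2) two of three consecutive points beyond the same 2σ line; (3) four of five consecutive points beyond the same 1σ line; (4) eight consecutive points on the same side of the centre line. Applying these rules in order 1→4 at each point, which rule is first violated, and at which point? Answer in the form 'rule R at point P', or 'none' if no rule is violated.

Zone of each point (C = within 1σ̂, B = 1σ̂–2σ̂, A = 2σ̂–3σ̂, * = beyond 3σ̂; sign = side of CL): 1:-C, 2:-C, 3:-C, 4:+A, 5:+A, 6:+C, 7:-C, 8:-C, 9:+C, 10:+C
Rule 2 (two of three consecutive points beyond the same 2σ limit) is satisfied at point 5.

rule 2 at point 5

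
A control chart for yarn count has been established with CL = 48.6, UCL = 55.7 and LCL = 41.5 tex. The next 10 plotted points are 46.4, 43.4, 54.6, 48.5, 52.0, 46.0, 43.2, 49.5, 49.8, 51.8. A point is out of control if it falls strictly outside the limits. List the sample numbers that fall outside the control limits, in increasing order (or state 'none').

none

All 10 points lie within [41.5, 55.7].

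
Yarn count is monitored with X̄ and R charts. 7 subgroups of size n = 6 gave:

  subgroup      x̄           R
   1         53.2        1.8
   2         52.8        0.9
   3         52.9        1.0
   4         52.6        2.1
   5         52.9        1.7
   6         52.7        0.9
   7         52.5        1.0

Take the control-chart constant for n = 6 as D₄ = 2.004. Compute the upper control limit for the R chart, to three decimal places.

2.691

R̄ = (1.8 + 0.9 + 1.0 + 2.1 + 1.7 + 0.9 + 1.0) / 7 = 9.4000 / 7 = 1.3429
UCL_R = D₄·R̄ = 2.004 × 1.3429 = 2.6911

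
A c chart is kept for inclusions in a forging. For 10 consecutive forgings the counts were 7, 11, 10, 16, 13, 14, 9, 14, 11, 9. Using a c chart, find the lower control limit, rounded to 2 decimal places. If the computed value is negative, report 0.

1.27

c̄ = (7 + 11 + 10 + 16 + 13 + 14 + 9 + 14 + 11 + 9) / 10 = 114 / 10 = 11.4000
LCL = c̄ − 3√c̄ = 11.4000 − 3 × 3.3764 = 1.2708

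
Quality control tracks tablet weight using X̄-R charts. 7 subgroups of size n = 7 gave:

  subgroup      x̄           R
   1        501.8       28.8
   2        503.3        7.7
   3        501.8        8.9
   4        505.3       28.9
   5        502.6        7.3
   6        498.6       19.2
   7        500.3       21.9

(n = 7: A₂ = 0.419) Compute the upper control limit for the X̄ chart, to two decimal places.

509.30

X̄̄ = (501.8 + 503.3 + 501.8 + 505.3 + 502.6 + 498.6 + 500.3) / 7 = 3513.7000 / 7 = 501.9571
R̄ = (28.8 + 7.7 + 8.9 + 28.9 + 7.3 + 19.2 + 21.9) / 7 = 122.7000 / 7 = 17.5286
UCL = X̄̄ + A₂·R̄ = 501.9571 + 0.419 × 17.5286 = 509.3016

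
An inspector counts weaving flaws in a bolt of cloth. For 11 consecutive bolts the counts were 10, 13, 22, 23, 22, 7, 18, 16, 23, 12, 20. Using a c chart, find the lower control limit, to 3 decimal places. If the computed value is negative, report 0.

c̄ = (10 + 13 + 22 + 23 + 22 + 7 + 18 + 16 + 23 + 12 + 20) / 11 = 186 / 11 = 16.9091
LCL = c̄ − 3√c̄ = 16.9091 − 3 × 4.1121 = 4.5729

4.573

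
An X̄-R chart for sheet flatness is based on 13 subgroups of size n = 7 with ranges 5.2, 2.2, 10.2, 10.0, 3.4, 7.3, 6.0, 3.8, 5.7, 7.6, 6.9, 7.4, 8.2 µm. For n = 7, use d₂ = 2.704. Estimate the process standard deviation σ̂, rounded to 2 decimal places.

2.39

R̄ = (5.2 + 2.2 + 10.2 + 10.0 + 3.4 + 7.3 + 6.0 + 3.8 + 5.7 + 7.6 + 6.9 + 7.4 + 8.2) / 13 = 6.4538
σ̂ = R̄ / d₂ = 6.4538 / 2.704 = 2.3868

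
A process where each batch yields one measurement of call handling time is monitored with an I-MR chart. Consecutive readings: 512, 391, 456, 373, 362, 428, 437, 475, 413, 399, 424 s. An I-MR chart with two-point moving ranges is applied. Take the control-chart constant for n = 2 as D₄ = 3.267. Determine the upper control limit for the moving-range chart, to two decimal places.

Moving ranges: 121, 65, 83, 11, 66, 9, 38, 62, 14, 25; M̄R̄ = 494.0000 / 10 = 49.4000
UCL_MR = D₄·M̄R̄ = 3.267 × 49.4000 = 161.3898

161.39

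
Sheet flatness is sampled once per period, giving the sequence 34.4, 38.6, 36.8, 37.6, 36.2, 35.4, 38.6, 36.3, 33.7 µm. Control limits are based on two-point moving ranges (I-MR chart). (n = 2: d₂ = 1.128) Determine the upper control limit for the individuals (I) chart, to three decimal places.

42.085

X̄ = (34.4 + 38.6 + 36.8 + 37.6 + 36.2 + 35.4 + 38.6 + 36.3 + 33.7) / 9 = 36.4000
Moving ranges: 4.2, 1.8, 0.8, 1.4, 0.8, 3.2, 2.3, 2.6; M̄R̄ = 17.1000 / 8 = 2.1375
UCL = X̄ + 3·M̄R̄/d₂ = 36.4000 + 3 × 2.1375 / 1.128 = 42.0848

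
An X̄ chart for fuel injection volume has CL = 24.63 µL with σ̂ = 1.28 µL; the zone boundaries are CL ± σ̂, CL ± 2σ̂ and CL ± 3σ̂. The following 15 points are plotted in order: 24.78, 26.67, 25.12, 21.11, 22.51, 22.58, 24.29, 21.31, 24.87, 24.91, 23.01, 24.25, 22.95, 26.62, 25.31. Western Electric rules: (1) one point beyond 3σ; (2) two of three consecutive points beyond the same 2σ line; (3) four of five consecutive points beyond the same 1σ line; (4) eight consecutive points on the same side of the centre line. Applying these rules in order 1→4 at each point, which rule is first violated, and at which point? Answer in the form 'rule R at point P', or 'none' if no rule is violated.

Zone of each point (C = within 1σ̂, B = 1σ̂–2σ̂, A = 2σ̂–3σ̂, * = beyond 3σ̂; sign = side of CL): 1:+C, 2:+B, 3:+C, 4:-A, 5:-B, 6:-B, 7:-C, 8:-A, 9:+C, 10:+C, 11:-B, 12:-C, 13:-B, 14:+B, 15:+C
Rule 3 (four of five consecutive points beyond the same 1σ limit) is satisfied at point 8.

rule 3 at point 8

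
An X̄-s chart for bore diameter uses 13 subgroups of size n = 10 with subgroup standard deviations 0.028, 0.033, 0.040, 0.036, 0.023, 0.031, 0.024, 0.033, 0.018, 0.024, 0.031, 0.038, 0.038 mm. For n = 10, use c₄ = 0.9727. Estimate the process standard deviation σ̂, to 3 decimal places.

0.031

s̄ = (0.028 + 0.033 + 0.040 + 0.036 + 0.023 + 0.031 + 0.024 + 0.033 + 0.018 + 0.024 + 0.031 + 0.038 + 0.038) / 13 = 0.0305
σ̂ = s̄ / c₄ = 0.0305 / 0.9727 = 0.0314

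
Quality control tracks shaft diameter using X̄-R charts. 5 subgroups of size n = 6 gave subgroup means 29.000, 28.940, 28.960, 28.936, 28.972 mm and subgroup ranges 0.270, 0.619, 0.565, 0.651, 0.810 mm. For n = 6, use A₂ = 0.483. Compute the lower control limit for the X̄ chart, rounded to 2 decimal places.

X̄̄ = (29.000 + 28.940 + 28.960 + 28.936 + 28.972) / 5 = 144.8080 / 5 = 28.9616
R̄ = (0.270 + 0.619 + 0.565 + 0.651 + 0.810) / 5 = 2.9150 / 5 = 0.5830
LCL = X̄̄ − A₂·R̄ = 28.9616 − 0.483 × 0.5830 = 28.6800

28.68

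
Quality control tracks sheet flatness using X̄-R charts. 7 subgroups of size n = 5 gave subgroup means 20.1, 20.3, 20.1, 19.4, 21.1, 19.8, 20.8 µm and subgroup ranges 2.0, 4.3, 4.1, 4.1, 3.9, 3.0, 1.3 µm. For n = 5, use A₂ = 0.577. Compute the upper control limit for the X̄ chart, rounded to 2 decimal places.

X̄̄ = (20.1 + 20.3 + 20.1 + 19.4 + 21.1 + 19.8 + 20.8) / 7 = 141.6000 / 7 = 20.2286
R̄ = (2.0 + 4.3 + 4.1 + 4.1 + 3.9 + 3.0 + 1.3) / 7 = 22.7000 / 7 = 3.2429
UCL = X̄̄ + A₂·R̄ = 20.2286 + 0.577 × 3.2429 = 22.0997

22.10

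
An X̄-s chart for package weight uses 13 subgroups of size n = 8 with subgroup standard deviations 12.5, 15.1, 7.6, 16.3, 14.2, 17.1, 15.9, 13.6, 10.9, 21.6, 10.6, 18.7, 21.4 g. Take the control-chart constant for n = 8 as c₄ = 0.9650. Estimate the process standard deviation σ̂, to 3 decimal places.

s̄ = (12.5 + 15.1 + 7.6 + 16.3 + 14.2 + 17.1 + 15.9 + 13.6 + 10.9 + 21.6 + 10.6 + 18.7 + 21.4) / 13 = 15.0385
σ̂ = s̄ / c₄ = 15.0385 / 0.9650 = 15.5839

15.584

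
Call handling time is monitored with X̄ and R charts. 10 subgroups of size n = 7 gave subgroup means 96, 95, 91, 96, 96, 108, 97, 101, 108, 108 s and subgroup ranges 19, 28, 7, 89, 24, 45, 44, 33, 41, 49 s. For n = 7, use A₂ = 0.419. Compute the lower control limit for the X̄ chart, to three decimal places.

83.720

X̄̄ = (96 + 95 + 91 + 96 + 96 + 108 + 97 + 101 + 108 + 108) / 10 = 996.0000 / 10 = 99.6000
R̄ = (19 + 28 + 7 + 89 + 24 + 45 + 44 + 33 + 41 + 49) / 10 = 379.0000 / 10 = 37.9000
LCL = X̄̄ − A₂·R̄ = 99.6000 − 0.419 × 37.9000 = 83.7199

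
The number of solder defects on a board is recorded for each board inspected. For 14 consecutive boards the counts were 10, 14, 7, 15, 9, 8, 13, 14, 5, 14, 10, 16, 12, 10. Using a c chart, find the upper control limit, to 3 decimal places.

c̄ = (10 + 14 + 7 + 15 + 9 + 8 + 13 + 14 + 5 + 14 + 10 + 16 + 12 + 10) / 14 = 157 / 14 = 11.2143
UCL = c̄ + 3√c̄ = 11.2143 + 3 × √11.2143 = 11.2143 + 3 × 3.3488 = 21.2606

21.261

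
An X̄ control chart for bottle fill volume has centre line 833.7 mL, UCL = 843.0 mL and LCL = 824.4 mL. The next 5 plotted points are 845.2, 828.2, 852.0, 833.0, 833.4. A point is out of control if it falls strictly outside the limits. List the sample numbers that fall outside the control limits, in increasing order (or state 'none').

Compare each point to [824.4, 843.0]: sample 1 = 845.2 > UCL; sample 3 = 852.0 > UCL.

1, 3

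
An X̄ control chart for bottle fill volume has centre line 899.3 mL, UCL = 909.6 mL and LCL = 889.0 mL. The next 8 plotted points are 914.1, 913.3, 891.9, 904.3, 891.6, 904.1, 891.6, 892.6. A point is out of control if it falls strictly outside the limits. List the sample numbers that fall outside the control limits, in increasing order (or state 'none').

Compare each point to [889.0, 909.6]: sample 1 = 914.1 > UCL; sample 2 = 913.3 > UCL.

1, 2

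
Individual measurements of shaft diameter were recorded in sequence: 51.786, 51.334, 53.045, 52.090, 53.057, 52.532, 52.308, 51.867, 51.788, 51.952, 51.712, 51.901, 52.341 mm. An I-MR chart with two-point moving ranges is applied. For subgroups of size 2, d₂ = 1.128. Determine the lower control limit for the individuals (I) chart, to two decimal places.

50.72

X̄ = (51.786 + 51.334 + 53.045 + 52.090 + 53.057 + 52.532 + 52.308 + 51.867 + 51.788 + 51.952 + 51.712 + 51.901 + 52.341) / 13 = 52.1318
Moving ranges: 0.452, 1.711, 0.955, 0.967, 0.525, 0.224, 0.441, 0.079, 0.164, 0.240, 0.189, 0.440; M̄R̄ = 6.3870 / 12 = 0.5323
LCL = X̄ − 3·M̄R̄/d₂ = 52.1318 − 3 × 0.5323 / 1.128 = 50.7162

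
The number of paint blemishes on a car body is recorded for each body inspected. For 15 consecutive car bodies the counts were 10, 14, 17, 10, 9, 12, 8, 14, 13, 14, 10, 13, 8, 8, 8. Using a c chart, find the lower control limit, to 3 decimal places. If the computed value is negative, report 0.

c̄ = (10 + 14 + 17 + 10 + 9 + 12 + 8 + 14 + 13 + 14 + 10 + 13 + 8 + 8 + 8) / 15 = 168 / 15 = 11.2000
LCL = c̄ − 3√c̄ = 11.2000 − 3 × 3.3466 = 1.1601

1.160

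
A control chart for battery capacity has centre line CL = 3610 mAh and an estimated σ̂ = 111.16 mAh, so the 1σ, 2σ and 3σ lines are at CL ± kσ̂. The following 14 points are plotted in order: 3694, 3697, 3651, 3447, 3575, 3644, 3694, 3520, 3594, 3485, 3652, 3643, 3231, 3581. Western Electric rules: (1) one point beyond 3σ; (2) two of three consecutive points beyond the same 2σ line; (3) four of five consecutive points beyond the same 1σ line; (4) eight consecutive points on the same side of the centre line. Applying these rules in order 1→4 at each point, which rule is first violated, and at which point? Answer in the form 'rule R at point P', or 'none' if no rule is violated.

Zone of each point (C = within 1σ̂, B = 1σ̂–2σ̂, A = 2σ̂–3σ̂, * = beyond 3σ̂; sign = side of CL): 1:+C, 2:+C, 3:+C, 4:-B, 5:-C, 6:+C, 7:+C, 8:-C, 9:-C, 10:-B, 11:+C, 12:+C, 13:-*, 14:-C
Rule 1 (one point beyond the 3σ limits) is satisfied at point 13.

rule 1 at point 13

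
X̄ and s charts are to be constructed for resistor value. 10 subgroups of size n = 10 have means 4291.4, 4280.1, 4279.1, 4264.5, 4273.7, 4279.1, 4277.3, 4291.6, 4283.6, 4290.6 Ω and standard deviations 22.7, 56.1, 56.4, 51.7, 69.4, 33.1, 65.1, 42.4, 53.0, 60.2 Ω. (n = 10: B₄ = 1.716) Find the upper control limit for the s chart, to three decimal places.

s̄ = (22.7 + 56.1 + 56.4 + 51.7 + 69.4 + 33.1 + 65.1 + 42.4 + 53.0 + 60.2) / 10 = 51.0100
UCL_s = B₄·s̄ = 1.716 × 51.0100 = 87.5332

87.533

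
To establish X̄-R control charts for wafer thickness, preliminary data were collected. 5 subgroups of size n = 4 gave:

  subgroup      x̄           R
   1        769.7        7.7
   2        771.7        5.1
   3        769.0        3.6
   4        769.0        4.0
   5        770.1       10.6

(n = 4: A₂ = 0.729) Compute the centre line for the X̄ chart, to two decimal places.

X̄̄ = (769.7 + 771.7 + 769.0 + 769.0 + 770.1) / 5 = 3849.5000 / 5 = 769.9000
CL = X̄̄ = 769.9000

769.90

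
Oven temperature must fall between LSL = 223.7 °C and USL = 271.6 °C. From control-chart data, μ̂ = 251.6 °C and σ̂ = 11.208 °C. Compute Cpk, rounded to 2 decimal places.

Cpu = (USL − μ̂) / (3σ̂) = (271.6 − 251.6) / (3 × 11.208) = 0.5948; Cpl = (μ̂ − LSL) / (3σ̂) = (251.6 − 223.7) / (3 × 11.208) = 0.8298; Cpk = min(Cpu, Cpl) = 0.5948

0.59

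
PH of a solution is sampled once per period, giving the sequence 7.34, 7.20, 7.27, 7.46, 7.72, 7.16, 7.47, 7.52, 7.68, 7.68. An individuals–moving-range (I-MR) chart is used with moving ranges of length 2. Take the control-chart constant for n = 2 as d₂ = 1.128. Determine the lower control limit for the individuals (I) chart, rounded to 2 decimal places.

X̄ = (7.34 + 7.20 + 7.27 + 7.46 + 7.72 + 7.16 + 7.47 + 7.52 + 7.68 + 7.68) / 10 = 7.4500
Moving ranges: 0.14, 0.07, 0.19, 0.26, 0.56, 0.31, 0.05, 0.16, 0.00; M̄R̄ = 1.7400 / 9 = 0.1933
LCL = X̄ − 3·M̄R̄/d₂ = 7.4500 − 3 × 0.1933 / 1.128 = 6.9358

6.94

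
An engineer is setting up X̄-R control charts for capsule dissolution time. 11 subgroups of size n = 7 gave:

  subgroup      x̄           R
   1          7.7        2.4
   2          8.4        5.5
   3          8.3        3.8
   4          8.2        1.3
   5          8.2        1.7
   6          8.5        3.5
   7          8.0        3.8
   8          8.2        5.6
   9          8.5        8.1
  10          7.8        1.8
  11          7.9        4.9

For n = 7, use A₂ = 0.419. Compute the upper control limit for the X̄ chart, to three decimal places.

9.770

X̄̄ = (7.7 + 8.4 + 8.3 + 8.2 + 8.2 + 8.5 + 8.0 + 8.2 + 8.5 + 7.8 + 7.9) / 11 = 89.7000 / 11 = 8.1545
R̄ = (2.4 + 5.5 + 3.8 + 1.3 + 1.7 + 3.5 + 3.8 + 5.6 + 8.1 + 1.8 + 4.9) / 11 = 42.4000 / 11 = 3.8545
UCL = X̄̄ + A₂·R̄ = 8.1545 + 0.419 × 3.8545 = 9.7696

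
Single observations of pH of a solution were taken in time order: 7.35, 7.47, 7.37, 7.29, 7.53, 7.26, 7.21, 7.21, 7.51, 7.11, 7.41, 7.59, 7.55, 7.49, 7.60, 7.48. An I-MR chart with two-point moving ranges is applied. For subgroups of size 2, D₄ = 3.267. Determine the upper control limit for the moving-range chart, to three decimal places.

0.516

Moving ranges: 0.12, 0.10, 0.08, 0.24, 0.27, 0.05, 0.00, 0.30, 0.40, 0.30, 0.18, 0.04, 0.06, 0.11, 0.12; M̄R̄ = 2.3700 / 15 = 0.1580
UCL_MR = D₄·M̄R̄ = 3.267 × 0.1580 = 0.5162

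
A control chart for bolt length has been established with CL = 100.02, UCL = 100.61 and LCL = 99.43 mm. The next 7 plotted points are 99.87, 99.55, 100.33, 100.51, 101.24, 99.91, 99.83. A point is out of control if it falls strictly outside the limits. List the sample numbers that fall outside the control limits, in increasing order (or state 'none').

Compare each point to [99.43, 100.61]: sample 5 = 101.24 > UCL.

5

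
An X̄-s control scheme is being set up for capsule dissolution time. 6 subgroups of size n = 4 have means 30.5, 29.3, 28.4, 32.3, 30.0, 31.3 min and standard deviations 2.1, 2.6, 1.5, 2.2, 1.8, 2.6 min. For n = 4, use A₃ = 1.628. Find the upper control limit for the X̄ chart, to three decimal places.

33.773

X̄̄ = (30.5 + 29.3 + 28.4 + 32.3 + 30.0 + 31.3) / 6 = 30.3000
s̄ = (2.1 + 2.6 + 1.5 + 2.2 + 1.8 + 2.6) / 6 = 2.1333
UCL = X̄̄ + A₃·s̄ = 30.3000 + 1.628 × 2.1333 = 33.7731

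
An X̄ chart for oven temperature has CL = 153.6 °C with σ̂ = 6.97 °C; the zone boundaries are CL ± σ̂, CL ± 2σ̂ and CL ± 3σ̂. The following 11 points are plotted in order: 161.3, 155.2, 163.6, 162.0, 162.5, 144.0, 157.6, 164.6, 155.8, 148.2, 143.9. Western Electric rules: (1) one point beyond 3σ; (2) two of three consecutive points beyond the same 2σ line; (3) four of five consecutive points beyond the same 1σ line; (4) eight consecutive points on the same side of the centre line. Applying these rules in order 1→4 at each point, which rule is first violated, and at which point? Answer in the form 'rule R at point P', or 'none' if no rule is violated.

rule 3 at point 5

Zone of each point (C = within 1σ̂, B = 1σ̂–2σ̂, A = 2σ̂–3σ̂, * = beyond 3σ̂; sign = side of CL): 1:+B, 2:+C, 3:+B, 4:+B, 5:+B, 6:-B, 7:+C, 8:+B, 9:+C, 10:-C, 11:-B
Rule 3 (four of five consecutive points beyond the same 1σ limit) is satisfied at point 5.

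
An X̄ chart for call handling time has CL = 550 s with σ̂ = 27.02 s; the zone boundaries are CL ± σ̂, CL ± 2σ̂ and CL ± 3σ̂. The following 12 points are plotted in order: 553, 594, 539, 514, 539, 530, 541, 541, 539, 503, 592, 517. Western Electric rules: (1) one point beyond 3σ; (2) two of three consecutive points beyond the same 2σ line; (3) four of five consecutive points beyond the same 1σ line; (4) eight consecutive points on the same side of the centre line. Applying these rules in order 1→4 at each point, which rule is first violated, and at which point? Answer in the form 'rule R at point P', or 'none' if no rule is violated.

rule 4 at point 10

Zone of each point (C = within 1σ̂, B = 1σ̂–2σ̂, A = 2σ̂–3σ̂, * = beyond 3σ̂; sign = side of CL): 1:+C, 2:+B, 3:-C, 4:-B, 5:-C, 6:-C, 7:-C, 8:-C, 9:-C, 10:-B, 11:+B, 12:-B
Rule 4 (eight consecutive points on the same side of the centre line) is satisfied at point 10.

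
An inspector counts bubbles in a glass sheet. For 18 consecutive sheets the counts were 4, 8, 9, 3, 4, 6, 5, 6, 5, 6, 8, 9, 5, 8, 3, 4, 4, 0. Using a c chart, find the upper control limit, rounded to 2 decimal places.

12.35

c̄ = (4 + 8 + 9 + 3 + 4 + 6 + 5 + 6 + 5 + 6 + 8 + 9 + 5 + 8 + 3 + 4 + 4 + 0) / 18 = 97 / 18 = 5.3889
UCL = c̄ + 3√c̄ = 5.3889 + 3 × √5.3889 = 5.3889 + 3 × 2.3214 = 12.3531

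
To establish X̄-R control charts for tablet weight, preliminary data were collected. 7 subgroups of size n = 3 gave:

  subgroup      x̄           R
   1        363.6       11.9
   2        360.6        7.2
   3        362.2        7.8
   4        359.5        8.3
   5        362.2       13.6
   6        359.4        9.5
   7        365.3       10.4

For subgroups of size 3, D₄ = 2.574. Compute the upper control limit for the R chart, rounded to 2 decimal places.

R̄ = (11.9 + 7.2 + 7.8 + 8.3 + 13.6 + 9.5 + 10.4) / 7 = 68.7000 / 7 = 9.8143
UCL_R = D₄·R̄ = 2.574 × 9.8143 = 25.2620

25.26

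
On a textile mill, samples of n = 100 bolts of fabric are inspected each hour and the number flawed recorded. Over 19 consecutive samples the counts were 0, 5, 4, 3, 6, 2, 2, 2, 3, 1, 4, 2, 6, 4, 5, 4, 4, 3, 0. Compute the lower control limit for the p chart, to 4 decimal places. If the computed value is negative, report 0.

0.0000

p̄ = Σdᵢ / (k·n) = 60 / (19 × 100) = 0.03158
LCL = p̄ − 3·√(p̄(1−p̄)/n) = 0.03158 − 3 × 0.01749 = -0.02088 → 0 (negative, so LCL = 0)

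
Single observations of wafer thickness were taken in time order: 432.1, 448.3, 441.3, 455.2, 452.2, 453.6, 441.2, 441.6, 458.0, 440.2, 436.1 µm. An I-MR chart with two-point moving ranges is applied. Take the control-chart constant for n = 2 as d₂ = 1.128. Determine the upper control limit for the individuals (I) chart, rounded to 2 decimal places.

470.06

X̄ = (432.1 + 448.3 + 441.3 + 455.2 + 452.2 + 453.6 + 441.2 + 441.6 + 458.0 + 440.2 + 436.1) / 11 = 445.4364
Moving ranges: 16.2, 7.0, 13.9, 3.0, 1.4, 12.4, 0.4, 16.4, 17.8, 4.1; M̄R̄ = 92.6000 / 10 = 9.2600
UCL = X̄ + 3·M̄R̄/d₂ = 445.4364 + 3 × 9.2600 / 1.128 = 470.0640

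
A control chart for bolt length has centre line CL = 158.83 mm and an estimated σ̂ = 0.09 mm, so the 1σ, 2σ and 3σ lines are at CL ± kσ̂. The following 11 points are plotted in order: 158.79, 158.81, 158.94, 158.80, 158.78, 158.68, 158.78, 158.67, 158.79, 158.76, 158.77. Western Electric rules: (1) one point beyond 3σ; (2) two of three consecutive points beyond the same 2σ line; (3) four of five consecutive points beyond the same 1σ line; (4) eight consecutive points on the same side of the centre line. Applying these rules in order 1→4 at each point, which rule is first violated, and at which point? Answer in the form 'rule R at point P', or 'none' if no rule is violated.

rule 4 at point 11

Zone of each point (C = within 1σ̂, B = 1σ̂–2σ̂, A = 2σ̂–3σ̂, * = beyond 3σ̂; sign = side of CL): 1:-C, 2:-C, 3:+B, 4:-C, 5:-C, 6:-B, 7:-C, 8:-B, 9:-C, 10:-C, 11:-C
Rule 4 (eight consecutive points on the same side of the centre line) is satisfied at point 11.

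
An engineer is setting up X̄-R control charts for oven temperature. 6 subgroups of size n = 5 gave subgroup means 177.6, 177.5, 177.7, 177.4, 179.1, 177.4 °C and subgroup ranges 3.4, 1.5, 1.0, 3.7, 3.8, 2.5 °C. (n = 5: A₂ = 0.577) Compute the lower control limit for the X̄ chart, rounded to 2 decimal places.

X̄̄ = (177.6 + 177.5 + 177.7 + 177.4 + 179.1 + 177.4) / 6 = 1066.7000 / 6 = 177.7833
R̄ = (3.4 + 1.5 + 1.0 + 3.7 + 3.8 + 2.5) / 6 = 15.9000 / 6 = 2.6500
LCL = X̄̄ − A₂·R̄ = 177.7833 − 0.577 × 2.6500 = 176.2543

176.25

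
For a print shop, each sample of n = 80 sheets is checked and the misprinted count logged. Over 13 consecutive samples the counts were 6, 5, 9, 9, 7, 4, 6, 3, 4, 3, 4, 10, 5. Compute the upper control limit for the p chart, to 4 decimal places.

p̄ = Σdᵢ / (k·n) = 75 / (13 × 80) = 0.07212
UCL = p̄ + 3·√(p̄(1−p̄)/n) = 0.07212 + 3 × √(0.07212×0.92788/80) = 0.07212 + 3 × 0.02892 = 0.15888

0.1589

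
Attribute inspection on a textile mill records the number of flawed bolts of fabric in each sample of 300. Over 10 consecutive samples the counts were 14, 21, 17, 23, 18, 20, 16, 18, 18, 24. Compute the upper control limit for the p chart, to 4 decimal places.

0.1051

p̄ = Σdᵢ / (k·n) = 189 / (10 × 300) = 0.06300
UCL = p̄ + 3·√(p̄(1−p̄)/n) = 0.06300 + 3 × √(0.06300×0.93700/300) = 0.06300 + 3 × 0.01403 = 0.10508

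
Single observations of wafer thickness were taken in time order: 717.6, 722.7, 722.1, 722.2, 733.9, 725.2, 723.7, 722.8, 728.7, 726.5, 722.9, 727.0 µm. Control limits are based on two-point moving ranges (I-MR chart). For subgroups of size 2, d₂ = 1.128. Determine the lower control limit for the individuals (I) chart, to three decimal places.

713.873

X̄ = (717.6 + 722.7 + 722.1 + 722.2 + 733.9 + 725.2 + 723.7 + 722.8 + 728.7 + 726.5 + 722.9 + 727.0) / 12 = 724.6083
Moving ranges: 5.1, 0.6, 0.1, 11.7, 8.7, 1.5, 0.9, 5.9, 2.2, 3.6, 4.1; M̄R̄ = 44.4000 / 11 = 4.0364
LCL = X̄ − 3·M̄R̄/d₂ = 724.6083 − 3 × 4.0364 / 1.128 = 713.8733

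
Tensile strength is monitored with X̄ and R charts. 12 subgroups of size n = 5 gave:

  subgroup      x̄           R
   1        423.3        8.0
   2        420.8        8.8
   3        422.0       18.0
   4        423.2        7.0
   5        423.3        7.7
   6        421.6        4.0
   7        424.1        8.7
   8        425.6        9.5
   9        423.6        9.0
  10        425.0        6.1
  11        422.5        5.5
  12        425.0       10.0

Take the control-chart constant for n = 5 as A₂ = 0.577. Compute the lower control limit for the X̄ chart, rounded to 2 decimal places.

418.41

X̄̄ = (423.3 + 420.8 + 422.0 + 423.2 + 423.3 + 421.6 + 424.1 + 425.6 + 423.6 + 425.0 + 422.5 + 425.0) / 12 = 5080.0000 / 12 = 423.3333
R̄ = (8.0 + 8.8 + 18.0 + 7.0 + 7.7 + 4.0 + 8.7 + 9.5 + 9.0 + 6.1 + 5.5 + 10.0) / 12 = 102.3000 / 12 = 8.5250
LCL = X̄̄ − A₂·R̄ = 423.3333 − 0.577 × 8.5250 = 418.4144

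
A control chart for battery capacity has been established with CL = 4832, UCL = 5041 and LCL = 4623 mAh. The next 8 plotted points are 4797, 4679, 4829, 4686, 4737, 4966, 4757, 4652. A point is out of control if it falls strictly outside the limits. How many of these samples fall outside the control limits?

0

All 8 points lie within [4623, 5041].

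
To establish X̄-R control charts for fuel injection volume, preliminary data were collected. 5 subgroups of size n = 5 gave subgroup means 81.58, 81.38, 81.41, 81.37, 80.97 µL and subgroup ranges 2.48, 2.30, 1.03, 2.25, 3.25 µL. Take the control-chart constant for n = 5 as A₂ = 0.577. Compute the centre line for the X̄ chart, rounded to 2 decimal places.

X̄̄ = (81.58 + 81.38 + 81.41 + 81.37 + 80.97) / 5 = 406.7100 / 5 = 81.3420
CL = X̄̄ = 81.3420

81.34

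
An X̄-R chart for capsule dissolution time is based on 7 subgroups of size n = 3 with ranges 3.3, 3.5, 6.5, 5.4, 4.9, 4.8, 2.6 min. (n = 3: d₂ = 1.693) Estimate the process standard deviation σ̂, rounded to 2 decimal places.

2.62

R̄ = (3.3 + 3.5 + 6.5 + 5.4 + 4.9 + 4.8 + 2.6) / 7 = 4.4286
σ̂ = R̄ / d₂ = 4.4286 / 1.693 = 2.6158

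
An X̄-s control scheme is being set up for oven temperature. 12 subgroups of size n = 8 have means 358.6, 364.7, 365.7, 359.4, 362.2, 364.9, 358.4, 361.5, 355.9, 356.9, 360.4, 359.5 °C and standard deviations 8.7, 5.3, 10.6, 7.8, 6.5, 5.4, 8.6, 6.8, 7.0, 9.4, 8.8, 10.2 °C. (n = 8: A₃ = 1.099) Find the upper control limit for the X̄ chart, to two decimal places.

369.38

X̄̄ = (358.6 + 364.7 + 365.7 + 359.4 + 362.2 + 364.9 + 358.4 + 361.5 + 355.9 + 356.9 + 360.4 + 359.5) / 12 = 360.6750
s̄ = (8.7 + 5.3 + 10.6 + 7.8 + 6.5 + 5.4 + 8.6 + 6.8 + 7.0 + 9.4 + 8.8 + 10.2) / 12 = 7.9250
UCL = X̄̄ + A₃·s̄ = 360.6750 + 1.099 × 7.9250 = 369.3846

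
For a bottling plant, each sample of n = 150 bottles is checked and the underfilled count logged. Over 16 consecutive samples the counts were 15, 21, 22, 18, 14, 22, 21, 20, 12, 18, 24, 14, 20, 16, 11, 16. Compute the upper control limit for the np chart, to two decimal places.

p̄ = Σdᵢ / (k·n) = 284 / (16 × 150) = 0.11833
UCL = np̄ + 3·√(np̄(1−p̄)) = 17.7500 + 3 × √(17.7500×0.88167) = 17.7500 + 3 × 3.9560 = 29.6179

29.62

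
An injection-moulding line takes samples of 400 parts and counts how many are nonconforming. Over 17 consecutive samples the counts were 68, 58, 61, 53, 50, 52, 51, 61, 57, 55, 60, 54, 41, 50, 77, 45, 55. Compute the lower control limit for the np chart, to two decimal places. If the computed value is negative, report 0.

34.98

p̄ = Σdᵢ / (k·n) = 948 / (17 × 400) = 0.13941
LCL = np̄ − 3·√(np̄(1−p̄)) = 55.7647 − 3 × 6.9275 = 34.9822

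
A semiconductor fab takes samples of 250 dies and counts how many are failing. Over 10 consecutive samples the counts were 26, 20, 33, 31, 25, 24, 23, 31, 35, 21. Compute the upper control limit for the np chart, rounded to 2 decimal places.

41.60

p̄ = Σdᵢ / (k·n) = 269 / (10 × 250) = 0.10760
UCL = np̄ + 3·√(np̄(1−p̄)) = 26.9000 + 3 × √(26.9000×0.89240) = 26.9000 + 3 × 4.8995 = 41.5986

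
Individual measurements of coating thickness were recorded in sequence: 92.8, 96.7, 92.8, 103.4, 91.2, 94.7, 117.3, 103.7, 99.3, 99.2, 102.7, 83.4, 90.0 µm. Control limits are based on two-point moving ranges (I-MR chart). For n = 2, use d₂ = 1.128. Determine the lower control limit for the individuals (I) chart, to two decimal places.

X̄ = (92.8 + 96.7 + 92.8 + 103.4 + 91.2 + 94.7 + 117.3 + 103.7 + 99.3 + 99.2 + 102.7 + 83.4 + 90.0) / 13 = 97.4769
Moving ranges: 3.9, 3.9, 10.6, 12.2, 3.5, 22.6, 13.6, 4.4, 0.1, 3.5, 19.3, 6.6; M̄R̄ = 104.2000 / 12 = 8.6833
LCL = X̄ − 3·M̄R̄/d₂ = 97.4769 − 3 × 8.6833 / 1.128 = 74.3830

74.38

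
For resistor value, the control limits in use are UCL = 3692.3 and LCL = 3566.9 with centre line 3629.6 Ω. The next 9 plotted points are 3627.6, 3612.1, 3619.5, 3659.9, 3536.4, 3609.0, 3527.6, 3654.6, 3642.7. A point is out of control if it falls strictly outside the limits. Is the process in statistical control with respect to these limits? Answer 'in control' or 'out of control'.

Compare each point to [3566.9, 3692.3]: sample 5 = 3536.4 < LCL; sample 7 = 3527.6 < LCL.

out of control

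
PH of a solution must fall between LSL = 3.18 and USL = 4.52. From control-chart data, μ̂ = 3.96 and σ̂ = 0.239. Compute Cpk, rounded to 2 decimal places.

0.78

Cpu = (USL − μ̂) / (3σ̂) = (4.52 − 3.96) / (3 × 0.239) = 0.7810; Cpl = (μ̂ − LSL) / (3σ̂) = (3.96 − 3.18) / (3 × 0.239) = 1.0879; Cpk = min(Cpu, Cpl) = 0.7810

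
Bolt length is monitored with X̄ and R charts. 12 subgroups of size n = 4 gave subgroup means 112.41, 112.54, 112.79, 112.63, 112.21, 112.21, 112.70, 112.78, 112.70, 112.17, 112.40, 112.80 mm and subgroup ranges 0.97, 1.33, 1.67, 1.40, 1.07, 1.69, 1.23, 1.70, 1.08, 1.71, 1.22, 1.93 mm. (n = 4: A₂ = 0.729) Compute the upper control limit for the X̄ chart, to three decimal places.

X̄̄ = (112.41 + 112.54 + 112.79 + 112.63 + 112.21 + 112.21 + 112.70 + 112.78 + 112.70 + 112.17 + 112.40 + 112.80) / 12 = 1350.3400 / 12 = 112.5283
R̄ = (0.97 + 1.33 + 1.67 + 1.40 + 1.07 + 1.69 + 1.23 + 1.70 + 1.08 + 1.71 + 1.22 + 1.93) / 12 = 17.0000 / 12 = 1.4167
UCL = X̄̄ + A₂·R̄ = 112.5283 + 0.729 × 1.4167 = 113.5611

113.561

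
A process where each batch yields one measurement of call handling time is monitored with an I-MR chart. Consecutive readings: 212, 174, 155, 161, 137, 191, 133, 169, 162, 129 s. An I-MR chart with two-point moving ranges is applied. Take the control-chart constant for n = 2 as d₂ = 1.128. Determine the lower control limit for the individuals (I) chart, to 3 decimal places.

X̄ = (212 + 174 + 155 + 161 + 137 + 191 + 133 + 169 + 162 + 129) / 10 = 162.3000
Moving ranges: 38, 19, 6, 24, 54, 58, 36, 7, 33; M̄R̄ = 275.0000 / 9 = 30.5556
LCL = X̄ − 3·M̄R̄/d₂ = 162.3000 − 3 × 30.5556 / 1.128 = 81.0352

81.035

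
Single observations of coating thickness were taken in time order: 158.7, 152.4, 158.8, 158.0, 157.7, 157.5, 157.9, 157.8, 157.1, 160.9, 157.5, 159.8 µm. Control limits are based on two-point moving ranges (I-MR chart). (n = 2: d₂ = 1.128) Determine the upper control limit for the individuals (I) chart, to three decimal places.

X̄ = (158.7 + 152.4 + 158.8 + 158.0 + 157.7 + 157.5 + 157.9 + 157.8 + 157.1 + 160.9 + 157.5 + 159.8) / 12 = 157.8417
Moving ranges: 6.3, 6.4, 0.8, 0.3, 0.2, 0.4, 0.1, 0.7, 3.8, 3.4, 2.3; M̄R̄ = 24.7000 / 11 = 2.2455
UCL = X̄ + 3·M̄R̄/d₂ = 157.8417 + 3 × 2.2455 / 1.128 = 163.8136

163.814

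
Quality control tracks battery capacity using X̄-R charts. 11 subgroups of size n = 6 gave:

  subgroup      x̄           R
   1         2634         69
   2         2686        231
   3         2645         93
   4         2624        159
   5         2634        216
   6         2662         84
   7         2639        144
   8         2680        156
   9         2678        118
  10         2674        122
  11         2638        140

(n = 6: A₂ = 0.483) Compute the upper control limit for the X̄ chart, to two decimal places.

X̄̄ = (2634 + 2686 + 2645 + 2624 + 2634 + 2662 + 2639 + 2680 + 2678 + 2674 + 2638) / 11 = 29194.0000 / 11 = 2654.0000
R̄ = (69 + 231 + 93 + 159 + 216 + 84 + 144 + 156 + 118 + 122 + 140) / 11 = 1532.0000 / 11 = 139.2727
UCL = X̄̄ + A₂·R̄ = 2654.0000 + 0.483 × 139.2727 = 2721.2687

2721.27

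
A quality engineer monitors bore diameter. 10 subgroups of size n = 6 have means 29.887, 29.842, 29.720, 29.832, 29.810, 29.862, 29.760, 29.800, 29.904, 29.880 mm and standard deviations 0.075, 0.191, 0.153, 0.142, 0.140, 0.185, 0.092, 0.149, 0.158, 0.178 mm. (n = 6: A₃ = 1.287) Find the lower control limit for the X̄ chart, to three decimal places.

29.641

X̄̄ = (29.887 + 29.842 + 29.720 + 29.832 + 29.810 + 29.862 + 29.760 + 29.800 + 29.904 + 29.880) / 10 = 29.8297
s̄ = (0.075 + 0.191 + 0.153 + 0.142 + 0.140 + 0.185 + 0.092 + 0.149 + 0.158 + 0.178) / 10 = 0.1463
LCL = X̄̄ − A₃·s̄ = 29.8297 − 1.287 × 0.1463 = 29.6414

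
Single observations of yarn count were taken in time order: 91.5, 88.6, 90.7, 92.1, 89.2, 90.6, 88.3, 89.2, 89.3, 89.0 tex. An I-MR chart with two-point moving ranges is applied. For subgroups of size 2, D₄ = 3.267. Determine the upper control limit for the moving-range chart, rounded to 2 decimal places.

Moving ranges: 2.9, 2.1, 1.4, 2.9, 1.4, 2.3, 0.9, 0.1, 0.3; M̄R̄ = 14.3000 / 9 = 1.5889
UCL_MR = D₄·M̄R̄ = 3.267 × 1.5889 = 5.1909

5.19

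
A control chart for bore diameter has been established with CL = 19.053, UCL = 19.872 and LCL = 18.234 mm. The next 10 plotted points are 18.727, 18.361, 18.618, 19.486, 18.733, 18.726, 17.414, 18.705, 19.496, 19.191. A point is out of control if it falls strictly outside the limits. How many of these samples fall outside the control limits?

Compare each point to [18.234, 19.872]: sample 7 = 17.414 < LCL.

1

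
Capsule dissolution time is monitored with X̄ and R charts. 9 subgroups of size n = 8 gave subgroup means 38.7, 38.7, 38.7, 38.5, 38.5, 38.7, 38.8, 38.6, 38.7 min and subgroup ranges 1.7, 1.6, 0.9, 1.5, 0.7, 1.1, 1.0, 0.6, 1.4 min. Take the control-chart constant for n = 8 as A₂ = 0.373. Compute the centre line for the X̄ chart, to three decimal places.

38.656

X̄̄ = (38.7 + 38.7 + 38.7 + 38.5 + 38.5 + 38.7 + 38.8 + 38.6 + 38.7) / 9 = 347.9000 / 9 = 38.6556
CL = X̄̄ = 38.6556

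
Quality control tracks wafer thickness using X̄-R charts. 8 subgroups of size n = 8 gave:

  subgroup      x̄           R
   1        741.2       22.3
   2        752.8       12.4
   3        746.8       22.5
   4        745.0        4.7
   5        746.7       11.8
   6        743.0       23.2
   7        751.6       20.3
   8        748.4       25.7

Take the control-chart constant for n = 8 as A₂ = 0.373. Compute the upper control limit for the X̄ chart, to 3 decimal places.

753.600

X̄̄ = (741.2 + 752.8 + 746.8 + 745.0 + 746.7 + 743.0 + 751.6 + 748.4) / 8 = 5975.5000 / 8 = 746.9375
R̄ = (22.3 + 12.4 + 22.5 + 4.7 + 11.8 + 23.2 + 20.3 + 25.7) / 8 = 142.9000 / 8 = 17.8625
UCL = X̄̄ + A₂·R̄ = 746.9375 + 0.373 × 17.8625 = 753.6002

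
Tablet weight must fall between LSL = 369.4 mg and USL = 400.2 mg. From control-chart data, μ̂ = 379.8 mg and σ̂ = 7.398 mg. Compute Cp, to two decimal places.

Cp = (USL − LSL) / (6σ̂) = (400.2 − 369.4) / (6 × 7.398) = 30.8000 / 44.3880 = 0.6939

0.69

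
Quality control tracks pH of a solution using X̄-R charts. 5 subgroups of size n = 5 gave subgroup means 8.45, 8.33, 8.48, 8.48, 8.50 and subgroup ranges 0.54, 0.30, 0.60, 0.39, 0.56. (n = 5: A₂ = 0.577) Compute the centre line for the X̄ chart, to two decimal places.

8.45

X̄̄ = (8.45 + 8.33 + 8.48 + 8.48 + 8.50) / 5 = 42.2400 / 5 = 8.4480
CL = X̄̄ = 8.4480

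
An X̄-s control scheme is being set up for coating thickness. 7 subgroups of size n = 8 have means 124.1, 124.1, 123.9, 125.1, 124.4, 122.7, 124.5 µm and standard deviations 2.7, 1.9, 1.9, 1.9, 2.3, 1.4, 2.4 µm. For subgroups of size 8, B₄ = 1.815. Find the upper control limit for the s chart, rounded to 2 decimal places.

s̄ = (2.7 + 1.9 + 1.9 + 1.9 + 2.3 + 1.4 + 2.4) / 7 = 2.0714
UCL_s = B₄·s̄ = 1.815 × 2.0714 = 3.7596

3.76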